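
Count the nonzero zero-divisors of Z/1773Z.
In Z/1773Z each nonzero element is either a unit (gcd with 1773 is 1) or a zero-divisor (gcd > 1). The number of units is φ(1773): factorise 1773 = 3^2 · 197, so φ(1773) = (3^2 − 3^1) · (197 − 1) = 6 · 196 = 1176. The nonzero elements number 1773 − 1 = 1772. Hence the nonzero zero-divisors number 1772 − 1176 = 596.

Final answer: Z/1773Z has 596 nonzero zero-divisors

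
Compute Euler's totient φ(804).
φ is multiplicative, with φ(p^e) = p^e − p^(e−1). Factorise 804 = 2^2 · 3 · 67. Then
  φ(804) = (2^2 − 2^1) · (3 − 1) · (67 − 1) = 2 · 2 · 66 = 264.

Final answer: φ(804) = 264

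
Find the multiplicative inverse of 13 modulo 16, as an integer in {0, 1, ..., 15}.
Apply the extended Euclidean algorithm to (16, 13), tracking rows (r, s, t) with s·16 + t·13 = r. Each division r_prev = q·r_cur + r_new produces the new row as (previous row) − q·(current row):
  row A: (16, 1, 0)   [1·16 + 0·13 = 16]
  row B: (13, 0, 1)   [0·16 + 1·13 = 13]
  16 = 1·13 + 3   → row C = row A − 1·row B = (3, 1, −1)   [check: 1·16 − 1·13 = 3]
  13 = 4·3 + 1   → row D = row B − 4·row C = (1, −4, 5)   [check: −4·16 + 5·13 = 1]
  3 = 3·1 + 0   → remainder 0, stop. gcd = 1 (last nonzero row D).
The gcd is 1, so 13 is invertible mod 16. The last nonzero row gives −4·16 + 5·13 = 1, so t = 5. So 13^(−1) ≡ 5 (mod 16). Verify: 13 · 5 = 65 ≡ 1 (mod 16). ✓

Final answer: 13^(−1) ≡ 5 (mod 16)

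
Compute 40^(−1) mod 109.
Apply the extended Euclidean algorithm to (109, 40), tracking rows (r, s, t) with s·109 + t·40 = r. Each division r_prev = q·r_cur + r_new produces the new row as (previous row) − q·(current row):
  row A: (109, 1, 0)   [1·109 + 0·40 = 109]
  row B: (40, 0, 1)   [0·109 + 1·40 = 40]
  109 = 2·40 + 29   → row C = row A − 2·row B = (29, 1, −2)   [check: 1·109 − 2·40 = 29]
  40 = 1·29 + 11   → row D = row B − 1·row C = (11, −1, 3)   [check: −1·109 + 3·40 = 11]
  29 = 2·11 + 7   → row E = row C − 2·row D = (7, 3, −8)   [check: 3·109 − 8·40 = 7]
  11 = 1·7 + 4   → row F = row D − 1·row E = (4, −4, 11)   [check: −4·109 + 11·40 = 4]
  7 = 1·4 + 3   → row G = row E − 1·row F = (3, 7, −19)   [check: 7·109 − 19·40 = 3]
  4 = 1·3 + 1   → row H = row F − 1·row G = (1, −11, 30)   [check: −11·109 + 30·40 = 1]
  3 = 3·1 + 0   → remainder 0, stop. gcd = 1 (last nonzero row H).
The gcd is 1, so 40 is invertible mod 109. The last nonzero row gives −11·109 + 30·40 = 1, so t = 30. So 40^(−1) ≡ 30 (mod 109). Verify: 40 · 30 = 1200 ≡ 1 (mod 109). ✓

Final answer: 40^(−1) ≡ 30 (mod 109)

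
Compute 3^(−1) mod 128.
Apply the extended Euclidean algorithm to (128, 3), tracking rows (r, s, t) with s·128 + t·3 = r. Each division r_prev = q·r_cur + r_new produces the new row as (previous row) − q·(current row):
  row A: (128, 1, 0)   [1·128 + 0·3 = 128]
  row B: (3, 0, 1)   [0·128 + 1·3 = 3]
  128 = 42·3 + 2   → row C = row A − 42·row B = (2, 1, −42)   [check: 1·128 − 42·3 = 2]
  3 = 1·2 + 1   → row D = row B − 1·row C = (1, −1, 43)   [check: −1·128 + 43·3 = 1]
  2 = 2·1 + 0   → remainder 0, stop. gcd = 1 (last nonzero row D).
The gcd is 1, so 3 is invertible mod 128. The last nonzero row gives −1·128 + 43·3 = 1, so t = 43. So 3^(−1) ≡ 43 (mod 128). Verify: 3 · 43 = 129 ≡ 1 (mod 128). ✓

Final answer: 3^(−1) ≡ 43 (mod 128)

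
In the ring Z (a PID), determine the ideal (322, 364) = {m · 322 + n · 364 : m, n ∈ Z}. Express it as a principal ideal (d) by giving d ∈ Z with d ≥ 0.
(322, 364) = (14); d = 14

In the PID Z, (a, b) is generated by gcd(a, b). Compute gcd(364, 322) with the extended Euclidean algorithm, tracking rows (r, s, t) with s·364 + t·322 = r:
  row A: (364, 1, 0)   [1·364 + 0·322 = 364]
  row B: (322, 0, 1)   [0·364 + 1·322 = 322]
  364 = 1·322 + 42   → row C = row A − 1·row B = (42, 1, −1)   [check: 1·364 − 1·322 = 42]
  322 = 7·42 + 28   → row D = row B − 7·row C = (28, −7, 8)   [check: −7·364 + 8·322 = 28]
  42 = 1·28 + 14   → row E = row C − 1·row D = (14, 8, −9)   [check: 8·364 − 9·322 = 14]
  28 = 2·14 + 0   → remainder 0, stop. gcd = 14 (last nonzero row E).
So gcd(322, 364) = 14, with Bézout identity 8·364 − 9·322 = 14. Containment (⊇): the Bézout identity exhibits 14 as an element of (322, 364), giving (14) ⊆ (322, 364). Containment (⊆): since 14 | 322 and 14 | 364 (322 = 14·23, 364 = 14·26), every Z-linear combination of 322 and 364 is divisible by 14, so (322, 364) ⊆ (14). Therefore (322, 364) = (14), d = 14.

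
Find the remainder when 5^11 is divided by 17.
Use repeated squaring. Binary(11) = 1011. Walk through the bits of the exponent 11 left-to-right: at each bit after the leading one, square the running value, then multiply by 5 if the bit is 1 (always reducing mod 17):
  bit 1 = 1 (leading): start with 5.
  bit 2 = 0: square 5^2 = 25 ≡ 8 (mod 17).
  bit 3 = 1: square 8^2 = 64 ≡ 13; bit is 1, so multiply 13·5 = 65 ≡ 14 (mod 17).
  bit 4 = 1: square 14^2 = 196 ≡ 9; bit is 1, so multiply 9·5 = 45 ≡ 11 (mod 17).
Final value: 5^11 ≡ 11 (mod 17).

Final answer: 11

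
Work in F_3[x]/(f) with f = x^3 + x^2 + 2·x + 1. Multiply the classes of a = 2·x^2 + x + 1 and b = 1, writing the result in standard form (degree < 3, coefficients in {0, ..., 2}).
Multiply as integer polynomials: a · b = 2·x^2 + x + 1. Reducing coefficients mod 3: a · b ≡ 2·x^2 + x + 1. This already has degree < 3, so no reduction by f is needed. Hence a · b ≡ 2·x^2 + x + 1 in F_3[x]/(f).

Final answer: a · b ≡ 2·x^2 + x + 1 (mod f(x))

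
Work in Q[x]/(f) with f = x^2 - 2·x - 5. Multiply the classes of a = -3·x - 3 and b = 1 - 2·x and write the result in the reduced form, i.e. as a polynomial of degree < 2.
a · b ≡ 15·x + 27 (mod f(x))

First multiply in Q[x] without reducing: a · b = 6·x^2 + 3·x - 3. Now divide by f(x) = x^2 - 2·x - 5, eliminating the leading term at each step:
  leading term 6·x^2: subtract (6)·f(x) = 6·x^2 - 12·x - 30, leaving 15·x + 27
The degree is now < 2, so this is the remainder. Hence a · b ≡ 15·x + 27 in Q[x]/(f).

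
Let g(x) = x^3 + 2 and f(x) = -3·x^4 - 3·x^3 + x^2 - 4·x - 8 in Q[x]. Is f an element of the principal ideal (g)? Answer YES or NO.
NO

In Q[x] the ideal (g) consists of all multiples of g, so f ∈ (g) iff g | f, i.e. iff the remainder of f on division by g is 0. Divide f by g (g is monic, so eliminate the leading term of the running remainder at each step):
  leading term -3·x^4: subtract (-3·x)·g(x) = -3·x^4 - 6·x, leaving -3·x^3 + x^2 + 2·x - 8
  leading term -3·x^3: subtract (-3)·g(x) = -3·x^3 - 6, leaving x^2 + 2·x - 2
The remainder r(x) = x^2 + 2·x - 2 ≠ 0 (and deg r < deg g), so g ∤ f, i.e. f ∉ (g).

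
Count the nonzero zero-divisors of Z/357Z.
Z/357Z has 164 nonzero zero-divisors

In Z/357Z each nonzero element is either a unit (gcd with 357 is 1) or a zero-divisor (gcd > 1). The number of units is φ(357): factorise 357 = 3 · 7 · 17, so φ(357) = (3 − 1) · (7 − 1) · (17 − 1) = 2 · 6 · 16 = 192. The nonzero elements number 357 − 1 = 356. Hence the nonzero zero-divisors number 356 − 192 = 164.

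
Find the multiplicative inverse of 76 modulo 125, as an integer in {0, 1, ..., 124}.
Apply the extended Euclidean algorithm to (125, 76), tracking rows (r, s, t) with s·125 + t·76 = r. Each division r_prev = q·r_cur + r_new produces the new row as (previous row) − q·(current row):
  row A: (125, 1, 0)   [1·125 + 0·76 = 125]
  row B: (76, 0, 1)   [0·125 + 1·76 = 76]
  125 = 1·76 + 49   → row C = row A − 1·row B = (49, 1, −1)   [check: 1·125 − 1·76 = 49]
  76 = 1·49 + 27   → row D = row B − 1·row C = (27, −1, 2)   [check: −1·125 + 2·76 = 27]
  49 = 1·27 + 22   → row E = row C − 1·row D = (22, 2, −3)   [check: 2·125 − 3·76 = 22]
  27 = 1·22 + 5   → row F = row D − 1·row E = (5, −3, 5)   [check: −3·125 + 5·76 = 5]
  22 = 4·5 + 2   → row G = row E − 4·row F = (2, 14, −23)   [check: 14·125 − 23·76 = 2]
  5 = 2·2 + 1   → row H = row F − 2·row G = (1, −31, 51)   [check: −31·125 + 51·76 = 1]
  2 = 2·1 + 0   → remainder 0, stop. gcd = 1 (last nonzero row H).
The gcd is 1, so 76 is invertible mod 125. The last nonzero row gives −31·125 + 51·76 = 1, so t = 51. So 76^(−1) ≡ 51 (mod 125). Verify: 76 · 51 = 3876 ≡ 1 (mod 125). ✓

Final answer: 76^(−1) ≡ 51 (mod 125)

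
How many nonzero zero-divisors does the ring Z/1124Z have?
In Z/1124Z each nonzero element is either a unit (gcd with 1124 is 1) or a zero-divisor (gcd > 1). The number of units is φ(1124): factorise 1124 = 2^2 · 281, so φ(1124) = (2^2 − 2^1) · (281 − 1) = 2 · 280 = 560. The nonzero elements number 1124 − 1 = 1123. Hence the nonzero zero-divisors number 1123 − 560 = 563.

Final answer: Z/1124Z has 563 nonzero zero-divisors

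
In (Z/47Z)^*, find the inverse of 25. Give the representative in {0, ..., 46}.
25^(−1) ≡ 32 (mod 47)

Apply the extended Euclidean algorithm to (47, 25), tracking rows (r, s, t) with s·47 + t·25 = r. Each division r_prev = q·r_cur + r_new produces the new row as (previous row) − q·(current row):
  row A: (47, 1, 0)   [1·47 + 0·25 = 47]
  row B: (25, 0, 1)   [0·47 + 1·25 = 25]
  47 = 1·25 + 22   → row C = row A − 1·row B = (22, 1, −1)   [check: 1·47 − 1·25 = 22]
  25 = 1·22 + 3   → row D = row B − 1·row C = (3, −1, 2)   [check: −1·47 + 2·25 = 3]
  22 = 7·3 + 1   → row E = row C − 7·row D = (1, 8, −15)   [check: 8·47 − 15·25 = 1]
  3 = 3·1 + 0   → remainder 0, stop. gcd = 1 (last nonzero row E).
The gcd is 1, so 25 is invertible mod 47. The last nonzero row gives 8·47 − 15·25 = 1, so t = −15. So 25^(−1) ≡ −15 ≡ 32 (mod 47). Verify: 25 · 32 = 800 ≡ 1 (mod 47). ✓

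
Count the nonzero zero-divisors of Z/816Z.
Z/816Z has 559 nonzero zero-divisors

In Z/816Z each nonzero element is either a unit (gcd with 816 is 1) or a zero-divisor (gcd > 1). The number of units is φ(816): factorise 816 = 2^4 · 3 · 17, so φ(816) = (2^4 − 2^3) · (3 − 1) · (17 − 1) = 8 · 2 · 16 = 256. The nonzero elements number 816 − 1 = 815. Hence the nonzero zero-divisors number 815 − 256 = 559.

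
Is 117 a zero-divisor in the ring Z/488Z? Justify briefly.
NO

gcd(117, 488) = 1, so 117 is a unit in Z/488Z (it has a multiplicative inverse). A unit cannot be a zero-divisor: if 117·b ≡ 0 then multiplying both sides by 117^(−1) gives b ≡ 0. So 117 is not a zero-divisor.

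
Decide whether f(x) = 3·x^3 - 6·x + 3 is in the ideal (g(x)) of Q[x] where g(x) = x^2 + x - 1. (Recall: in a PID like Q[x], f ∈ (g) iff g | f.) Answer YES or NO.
YES

In Q[x] the ideal (g) consists of all multiples of g, so f ∈ (g) iff g | f, i.e. iff the remainder of f on division by g is 0. Divide f by g (g is monic, so eliminate the leading term of the running remainder at each step):
  leading term 3·x^3: subtract (3·x)·g(x) = 3·x^3 + 3·x^2 - 3·x, leaving -3·x^2 - 3·x + 3
  leading term -3·x^2: subtract (-3)·g(x) = -3·x^2 - 3·x + 3, leaving 0
The remainder is 0, so f(x) = g(x) · h(x) with h(x) = 3·x - 3. Hence g | f, i.e. f ∈ (g).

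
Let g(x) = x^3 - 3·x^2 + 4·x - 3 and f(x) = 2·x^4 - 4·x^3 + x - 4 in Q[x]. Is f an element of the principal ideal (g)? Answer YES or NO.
In Q[x] the ideal (g) consists of all multiples of g, so f ∈ (g) iff g | f, i.e. iff the remainder of f on division by g is 0. Divide f by g (g is monic, so eliminate the leading term of the running remainder at each step):
  leading term 2·x^4: subtract (2·x)·g(x) = 2·x^4 - 6·x^3 + 8·x^2 - 6·x, leaving 2·x^3 - 8·x^2 + 7·x - 4
  leading term 2·x^3: subtract (2)·g(x) = 2·x^3 - 6·x^2 + 8·x - 6, leaving -2·x^2 - x + 2
The remainder r(x) = -2·x^2 - x + 2 ≠ 0 (and deg r < deg g), so g ∤ f, i.e. f ∉ (g).

Final answer: NO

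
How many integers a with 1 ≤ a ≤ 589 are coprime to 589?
540

The number of a ∈ {1, ..., 589} with gcd(a, 589) = 1 is by definition Euler's totient φ(589). φ is multiplicative, with φ(p^e) = p^e − p^(e−1). Factorise 589 = 19 · 31. Then
  φ(589) = (19 − 1) · (31 − 1) = 18 · 30 = 540.
So there are 540 such integers.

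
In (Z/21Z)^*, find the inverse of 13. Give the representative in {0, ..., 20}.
13^(−1) ≡ 13 (mod 21)

Apply the extended Euclidean algorithm to (21, 13), tracking rows (r, s, t) with s·21 + t·13 = r. Each division r_prev = q·r_cur + r_new produces the new row as (previous row) − q·(current row):
  row A: (21, 1, 0)   [1·21 + 0·13 = 21]
  row B: (13, 0, 1)   [0·21 + 1·13 = 13]
  21 = 1·13 + 8   → row C = row A − 1·row B = (8, 1, −1)   [check: 1·21 − 1·13 = 8]
  13 = 1·8 + 5   → row D = row B − 1·row C = (5, −1, 2)   [check: −1·21 + 2·13 = 5]
  8 = 1·5 + 3   → row E = row C − 1·row D = (3, 2, −3)   [check: 2·21 − 3·13 = 3]
  5 = 1·3 + 2   → row F = row D − 1·row E = (2, −3, 5)   [check: −3·21 + 5·13 = 2]
  3 = 1·2 + 1   → row G = row E − 1·row F = (1, 5, −8)   [check: 5·21 − 8·13 = 1]
  2 = 2·1 + 0   → remainder 0, stop. gcd = 1 (last nonzero row G).
The gcd is 1, so 13 is invertible mod 21. The last nonzero row gives 5·21 − 8·13 = 1, so t = −8. So 13^(−1) ≡ −8 ≡ 13 (mod 21). Verify: 13 · 13 = 169 ≡ 1 (mod 21). ✓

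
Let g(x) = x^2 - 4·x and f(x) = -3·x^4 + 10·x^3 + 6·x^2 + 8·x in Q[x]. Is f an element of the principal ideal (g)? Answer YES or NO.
In Q[x] the ideal (g) consists of all multiples of g, so f ∈ (g) iff g | f, i.e. iff the remainder of f on division by g is 0. Divide f by g (g is monic, so eliminate the leading term of the running remainder at each step):
  leading term -3·x^4: subtract (-3·x^2)·g(x) = -3·x^4 + 12·x^3, leaving -2·x^3 + 6·x^2 + 8·x
  leading term -2·x^3: subtract (-2·x)·g(x) = -2·x^3 + 8·x^2, leaving -2·x^2 + 8·x
  leading term -2·x^2: subtract (-2)·g(x) = -2·x^2 + 8·x, leaving 0
The remainder is 0, so f(x) = g(x) · h(x) with h(x) = -3·x^2 - 2·x - 2. Hence g | f, i.e. f ∈ (g).

Final answer: YES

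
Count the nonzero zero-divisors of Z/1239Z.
In Z/1239Z each nonzero element is either a unit (gcd with 1239 is 1) or a zero-divisor (gcd > 1). The number of units is φ(1239): factorise 1239 = 3 · 7 · 59, so φ(1239) = (3 − 1) · (7 − 1) · (59 − 1) = 2 · 6 · 58 = 696. The nonzero elements number 1239 − 1 = 1238. Hence the nonzero zero-divisors number 1238 − 696 = 542.

Final answer: Z/1239Z has 542 nonzero zero-divisors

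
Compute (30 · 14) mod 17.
Reduce the factors first: 30 ≡ 13 (mod 17), so 30 · 14 ≡ 13 · 14 (mod 17). 13 · 14 = 182. Dividing by 17: 182 = 10·17 + 12. So (30 · 14) mod 17 = 12.

Final answer: 12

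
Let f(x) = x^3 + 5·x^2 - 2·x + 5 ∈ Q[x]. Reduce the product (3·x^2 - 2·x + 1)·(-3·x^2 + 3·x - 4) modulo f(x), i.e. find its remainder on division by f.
First multiply in Q[x] without reducing: a · b = -9·x^4 + 15·x^3 - 21·x^2 + 11·x - 4. Now divide by f(x) = x^3 + 5·x^2 - 2·x + 5, eliminating the leading term at each step:
  leading term -9·x^4: subtract (-9·x)·f(x) = -9·x^4 - 45·x^3 + 18·x^2 - 45·x, leaving 60·x^3 - 39·x^2 + 56·x - 4
  leading term 60·x^3: subtract (60)·f(x) = 60·x^3 + 300·x^2 - 120·x + 300, leaving -339·x^2 + 176·x - 304
The degree is now < 3, so this is the remainder. Hence a · b ≡ -339·x^2 + 176·x - 304 in Q[x]/(f).

Final answer: a · b ≡ -339·x^2 + 176·x - 304 (mod f(x))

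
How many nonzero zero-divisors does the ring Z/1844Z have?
Z/1844Z has 923 nonzero zero-divisors

In Z/1844Z each nonzero element is either a unit (gcd with 1844 is 1) or a zero-divisor (gcd > 1). The number of units is φ(1844): factorise 1844 = 2^2 · 461, so φ(1844) = (2^2 − 2^1) · (461 − 1) = 2 · 460 = 920. The nonzero elements number 1844 − 1 = 1843. Hence the nonzero zero-divisors number 1843 − 920 = 923.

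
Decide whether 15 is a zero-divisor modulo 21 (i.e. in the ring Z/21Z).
YES

gcd(15, 21) = 3 > 1, so 15 is not a unit in Z/21Z. In Z/nZ every nonzero non-unit is a zero-divisor: explicitly, take b = 21/gcd = 7 ≠ 0 (mod 21); then 15·7 = 105 = 5·21, i.e. 15·7 ≡ 0 (mod 21). So 15 is a zero-divisor.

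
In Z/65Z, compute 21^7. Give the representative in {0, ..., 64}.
Use repeated squaring. Binary(7) = 111. Walk through the bits of the exponent 7 left-to-right: at each bit after the leading one, square the running value, then multiply by 21 if the bit is 1 (always reducing mod 65):
  bit 1 = 1 (leading): start with 21.
  bit 2 = 1: square 21^2 = 441 ≡ 51; bit is 1, so multiply 51·21 = 1071 ≡ 31 (mod 65).
  bit 3 = 1: square 31^2 = 961 ≡ 51; bit is 1, so multiply 51·21 = 1071 ≡ 31 (mod 65).
Final value: 21^7 ≡ 31 (mod 65).

Final answer: 31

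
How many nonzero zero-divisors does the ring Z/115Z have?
In Z/115Z each nonzero element is either a unit (gcd with 115 is 1) or a zero-divisor (gcd > 1). The number of units is φ(115): factorise 115 = 5 · 23, so φ(115) = (5 − 1) · (23 − 1) = 4 · 22 = 88. The nonzero elements number 115 − 1 = 114. Hence the nonzero zero-divisors number 114 − 88 = 26.

Final answer: Z/115Z has 26 nonzero zero-divisors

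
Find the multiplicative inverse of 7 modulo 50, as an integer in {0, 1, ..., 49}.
7^(−1) ≡ 43 (mod 50)

Apply the extended Euclidean algorithm to (50, 7), tracking rows (r, s, t) with s·50 + t·7 = r. Each division r_prev = q·r_cur + r_new produces the new row as (previous row) − q·(current row):
  row A: (50, 1, 0)   [1·50 + 0·7 = 50]
  row B: (7, 0, 1)   [0·50 + 1·7 = 7]
  50 = 7·7 + 1   → row C = row A − 7·row B = (1, 1, −7)   [check: 1·50 − 7·7 = 1]
  7 = 7·1 + 0   → remainder 0, stop. gcd = 1 (last nonzero row C).
The gcd is 1, so 7 is invertible mod 50. The last nonzero row gives 1·50 − 7·7 = 1, so t = −7. So 7^(−1) ≡ −7 ≡ 43 (mod 50). Verify: 7 · 43 = 301 ≡ 1 (mod 50). ✓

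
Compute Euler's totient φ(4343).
φ(4343) = 4200

φ is multiplicative, with φ(p^e) = p^e − p^(e−1). Factorise 4343 = 43 · 101. Then
  φ(4343) = (43 − 1) · (101 − 1) = 42 · 100 = 4200.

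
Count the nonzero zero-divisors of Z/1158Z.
Z/1158Z has 773 nonzero zero-divisors

In Z/1158Z each nonzero element is either a unit (gcd with 1158 is 1) or a zero-divisor (gcd > 1). The number of units is φ(1158): factorise 1158 = 2 · 3 · 193, so φ(1158) = (2 − 1) · (3 − 1) · (193 − 1) = 1 · 2 · 192 = 384. The nonzero elements number 1158 − 1 = 1157. Hence the nonzero zero-divisors number 1157 − 384 = 773.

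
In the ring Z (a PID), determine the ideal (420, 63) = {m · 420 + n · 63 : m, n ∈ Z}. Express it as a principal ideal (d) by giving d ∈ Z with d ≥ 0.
In the PID Z, (a, b) is generated by gcd(a, b). Compute gcd(420, 63) with the extended Euclidean algorithm, tracking rows (r, s, t) with s·420 + t·63 = r:
  row A: (420, 1, 0)   [1·420 + 0·63 = 420]
  row B: (63, 0, 1)   [0·420 + 1·63 = 63]
  420 = 6·63 + 42   → row C = row A − 6·row B = (42, 1, −6)   [check: 1·420 − 6·63 = 42]
  63 = 1·42 + 21   → row D = row B − 1·row C = (21, −1, 7)   [check: −1·420 + 7·63 = 21]
  42 = 2·21 + 0   → remainder 0, stop. gcd = 21 (last nonzero row D).
So gcd(420, 63) = 21, with Bézout identity −1·420 + 7·63 = 21. Containment (⊇): the Bézout identity exhibits 21 as an element of (420, 63), giving (21) ⊆ (420, 63). Containment (⊆): since 21 | 420 and 21 | 63 (420 = 21·20, 63 = 21·3), every Z-linear combination of 420 and 63 is divisible by 21, so (420, 63) ⊆ (21). Therefore (420, 63) = (21), d = 21.

Final answer: (420, 63) = (21); d = 21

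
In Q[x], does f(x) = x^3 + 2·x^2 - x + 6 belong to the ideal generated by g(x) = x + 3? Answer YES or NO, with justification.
In Q[x] the ideal (g) consists of all multiples of g, so f ∈ (g) iff g | f, i.e. iff the remainder of f on division by g is 0. Divide f by g (g is monic, so eliminate the leading term of the running remainder at each step):
  leading term x^3: subtract (x^2)·g(x) = x^3 + 3·x^2, leaving -x^2 - x + 6
  leading term -x^2: subtract (-x)·g(x) = -x^2 - 3·x, leaving 2·x + 6
  leading term 2·x: subtract (2)·g(x) = 2·x + 6, leaving 0
The remainder is 0, so f(x) = g(x) · h(x) with h(x) = x^2 - x + 2. Hence g | f, i.e. f ∈ (g).

Final answer: YES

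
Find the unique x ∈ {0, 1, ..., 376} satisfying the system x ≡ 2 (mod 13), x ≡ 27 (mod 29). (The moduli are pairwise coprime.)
The moduli 13, 29 are pairwise coprime, so by the CRT there is a unique solution mod 13·29 = 377.
Solve by successive substitution. Start with x ≡ 2 (mod 13).
  Combine with x ≡ 27 (mod 29): write x = 2 + 13·t and require 2 + 13·t ≡ 27 (mod 29), i.e. 13·t ≡ 27 − 2 ≡ 25 (mod 29). Since 13^(−1) ≡ 9 (mod 29), t ≡ 9·25 ≡ 22 (mod 29). So x ≡ 2 + 13·22 = 288 (mod 377).
Unique solution in [0, 377): x = 288.

Final answer: x ≡ 288 (mod 377); the representative in [0, 377) is 288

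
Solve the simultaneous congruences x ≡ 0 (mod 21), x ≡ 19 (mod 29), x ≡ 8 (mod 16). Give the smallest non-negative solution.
The moduli 21, 29, 16 are pairwise coprime, so by the CRT there is a unique solution mod 21·29·16 = 9744.
Solve by successive substitution. Start with x ≡ 0 (mod 21).
  Combine with x ≡ 19 (mod 29): write x = 21·t and require 21·t ≡ 19 (mod 29). Since 21^(−1) ≡ 18 (mod 29), t ≡ 18·19 ≡ 23 (mod 29). So x ≡ 21·23 = 483 (mod 609).
  Combine with x ≡ 8 (mod 16): write x = 483 + 609·t and require 483 + 609·t ≡ 8 (mod 16), i.e. 609·t ≡ 8 − 483 ≡ 5 (mod 16). Since 609^(−1) ≡ 1 (mod 16) (609 ≡ 1 (mod 16)), t ≡ 1·5 ≡ 5 (mod 16). So x ≡ 483 + 609·5 = 3528 (mod 9744).
Unique solution in [0, 9744): x = 3528.

Final answer: x ≡ 3528 (mod 9744); the representative in [0, 9744) is 3528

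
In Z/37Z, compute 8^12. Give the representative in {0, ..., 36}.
1

Use repeated squaring. Binary(12) = 1100. Walk through the bits of the exponent 12 left-to-right: at each bit after the leading one, square the running value, then multiply by 8 if the bit is 1 (always reducing mod 37):
  bit 1 = 1 (leading): start with 8.
  bit 2 = 1: square 8^2 = 64 ≡ 27; bit is 1, so multiply 27·8 = 216 ≡ 31 (mod 37).
  bit 3 = 0: square 31^2 = 961 ≡ 36 (mod 37).
  bit 4 = 0: square 36^2 = 1296 ≡ 1 (mod 37).
Final value: 8^12 ≡ 1 (mod 37).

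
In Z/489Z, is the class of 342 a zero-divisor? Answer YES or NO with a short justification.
gcd(342, 489) = 3 > 1, so 342 is not a unit in Z/489Z. In Z/nZ every nonzero non-unit is a zero-divisor: explicitly, take b = 489/gcd = 163 ≠ 0 (mod 489); then 342·163 = 55746 = 114·489, i.e. 342·163 ≡ 0 (mod 489). So 342 is a zero-divisor.

Final answer: YES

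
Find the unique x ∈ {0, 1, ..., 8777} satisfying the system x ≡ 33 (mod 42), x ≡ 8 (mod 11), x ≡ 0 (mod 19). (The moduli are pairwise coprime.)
The moduli 42, 11, 19 are pairwise coprime, so by the CRT there is a unique solution mod 42·11·19 = 8778.
Solve by successive substitution. Start with x ≡ 33 (mod 42).
  Combine with x ≡ 8 (mod 11): write x = 33 + 42·t and require 33 + 42·t ≡ 8 (mod 11), i.e. 42·t ≡ 8 − 33 ≡ 8 (mod 11). Since 42^(−1) ≡ 5 (mod 11) (42 ≡ 9 (mod 11)), t ≡ 5·8 ≡ 7 (mod 11). So x ≡ 33 + 42·7 = 327 (mod 462).
  Combine with x ≡ 0 (mod 19): write x = 327 + 462·t and require 327 + 462·t ≡ 0 (mod 19), i.e. 462·t ≡ 0 − 327 ≡ 15 (mod 19). Since 462^(−1) ≡ 16 (mod 19) (462 ≡ 6 (mod 19)), t ≡ 16·15 ≡ 12 (mod 19). So x ≡ 327 + 462·12 = 5871 (mod 8778).
Unique solution in [0, 8778): x = 5871.

Final answer: x ≡ 5871 (mod 8778); the representative in [0, 8778) is 5871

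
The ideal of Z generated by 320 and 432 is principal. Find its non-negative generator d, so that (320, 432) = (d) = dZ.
(320, 432) = (16); d = 16

In the PID Z, (a, b) is generated by gcd(a, b). Compute gcd(432, 320) with the extended Euclidean algorithm, tracking rows (r, s, t) with s·432 + t·320 = r:
  row A: (432, 1, 0)   [1·432 + 0·320 = 432]
  row B: (320, 0, 1)   [0·432 + 1·320 = 320]
  432 = 1·320 + 112   → row C = row A − 1·row B = (112, 1, −1)   [check: 1·432 − 1·320 = 112]
  320 = 2·112 + 96   → row D = row B − 2·row C = (96, −2, 3)   [check: −2·432 + 3·320 = 96]
  112 = 1·96 + 16   → row E = row C − 1·row D = (16, 3, −4)   [check: 3·432 − 4·320 = 16]
  96 = 6·16 + 0   → remainder 0, stop. gcd = 16 (last nonzero row E).
So gcd(320, 432) = 16, with Bézout identity 3·432 − 4·320 = 16. Containment (⊇): the Bézout identity exhibits 16 as an element of (320, 432), giving (16) ⊆ (320, 432). Containment (⊆): since 16 | 320 and 16 | 432 (320 = 16·20, 432 = 16·27), every Z-linear combination of 320 and 432 is divisible by 16, so (320, 432) ⊆ (16). Therefore (320, 432) = (16), d = 16.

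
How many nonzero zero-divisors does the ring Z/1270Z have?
In Z/1270Z each nonzero element is either a unit (gcd with 1270 is 1) or a zero-divisor (gcd > 1). The number of units is φ(1270): factorise 1270 = 2 · 5 · 127, so φ(1270) = (2 − 1) · (5 − 1) · (127 − 1) = 1 · 4 · 126 = 504. The nonzero elements number 1270 − 1 = 1269. Hence the nonzero zero-divisors number 1269 − 504 = 765.

Final answer: Z/1270Z has 765 nonzero zero-divisors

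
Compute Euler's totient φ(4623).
φ is multiplicative, with φ(p^e) = p^e − p^(e−1). Factorise 4623 = 3 · 23 · 67. Then
  φ(4623) = (3 − 1) · (23 − 1) · (67 − 1) = 2 · 22 · 66 = 2904.

Final answer: φ(4623) = 2904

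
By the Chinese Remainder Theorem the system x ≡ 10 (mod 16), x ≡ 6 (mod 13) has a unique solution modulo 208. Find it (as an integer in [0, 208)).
The moduli 16, 13 are pairwise coprime, so by the CRT there is a unique solution mod 16·13 = 208.
Solve by successive substitution. Start with x ≡ 10 (mod 16).
  Combine with x ≡ 6 (mod 13): write x = 10 + 16·t and require 10 + 16·t ≡ 6 (mod 13), i.e. 16·t ≡ 6 − 10 ≡ 9 (mod 13). Since 16^(−1) ≡ 9 (mod 13) (16 ≡ 3 (mod 13)), t ≡ 9·9 ≡ 3 (mod 13). So x ≡ 10 + 16·3 = 58 (mod 208).
Unique solution in [0, 208): x = 58.

Final answer: x ≡ 58 (mod 208); the representative in [0, 208) is 58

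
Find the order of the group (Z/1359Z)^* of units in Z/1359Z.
(Z/1359Z)^* consists of the classes a with gcd(a, 1359) = 1, so its order is φ(1359). φ is multiplicative, with φ(p^e) = p^e − p^(e−1). Factorise 1359 = 3^2 · 151. Then
  φ(1359) = (3^2 − 3^1) · (151 − 1) = 6 · 150 = 900.
Thus |(Z/1359Z)^*| = 900.

Final answer: |(Z/1359Z)^*| = 900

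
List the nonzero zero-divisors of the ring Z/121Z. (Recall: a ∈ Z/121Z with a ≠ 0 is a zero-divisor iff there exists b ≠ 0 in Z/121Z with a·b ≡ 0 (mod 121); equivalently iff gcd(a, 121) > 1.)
nonzero zero-divisors of Z/121Z = {11, 22, 33, 44, 55, 66, 77, 88, 99, 110}

An element a ∈ Z/121Z (with a ≠ 0) is a zero-divisor iff gcd(a, 121) > 1 (because a is a unit precisely when gcd(a, n) = 1, and in Z/nZ every nonzero, non-unit element is a zero-divisor). Scan a = 1, ..., 120 and keep those with gcd(a, 121) > 1:
  gcd(11, 121) = 11, gcd(22, 121) = 11, gcd(33, 121) = 11, gcd(44, 121) = 11, gcd(55, 121) = 11, gcd(66, 121) = 11, gcd(77, 121) = 11, gcd(88, 121) = 11, gcd(99, 121) = 11, gcd(110, 121) = 11.
All other a ∈ {1, ..., 120} have gcd(a, 121) = 1 and are units. So the nonzero zero-divisors are exactly the 10 values of a appearing in this scan.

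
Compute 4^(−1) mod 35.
4^(−1) ≡ 9 (mod 35)

Apply the extended Euclidean algorithm to (35, 4), tracking rows (r, s, t) with s·35 + t·4 = r. Each division r_prev = q·r_cur + r_new produces the new row as (previous row) − q·(current row):
  row A: (35, 1, 0)   [1·35 + 0·4 = 35]
  row B: (4, 0, 1)   [0·35 + 1·4 = 4]
  35 = 8·4 + 3   → row C = row A − 8·row B = (3, 1, −8)   [check: 1·35 − 8·4 = 3]
  4 = 1·3 + 1   → row D = row B − 1·row C = (1, −1, 9)   [check: −1·35 + 9·4 = 1]
  3 = 3·1 + 0   → remainder 0, stop. gcd = 1 (last nonzero row D).
The gcd is 1, so 4 is invertible mod 35. The last nonzero row gives −1·35 + 9·4 = 1, so t = 9. So 4^(−1) ≡ 9 (mod 35). Verify: 4 · 9 = 36 ≡ 1 (mod 35). ✓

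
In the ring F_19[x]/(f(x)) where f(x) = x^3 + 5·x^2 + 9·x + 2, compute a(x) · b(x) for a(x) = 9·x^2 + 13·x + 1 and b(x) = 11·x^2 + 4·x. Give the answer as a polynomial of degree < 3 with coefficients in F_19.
Multiply as integer polynomials: a · b = 99·x^4 + 179·x^3 + 63·x^2 + 4·x. Reducing coefficients mod 19: a · b ≡ 4·x^4 + 8·x^3 + 6·x^2 + 4·x. Now divide by f(x) = x^3 + 5·x^2 + 9·x + 2 in F_19[x], eliminating the leading term at each step:
  leading term 4·x^4: subtract (4·x)·f(x) = 4·x^4 + x^3 + 17·x^2 + 8·x, leaving 7·x^3 + 8·x^2 + 15·x (coefficients mod 19)
  leading term 7·x^3: subtract (7)·f(x) = 7·x^3 + 16·x^2 + 6·x + 14, leaving 11·x^2 + 9·x + 5 (coefficients mod 19)
The degree is now < 3, so this is the remainder. Hence a · b ≡ 11·x^2 + 9·x + 5 in F_19[x]/(f).

Final answer: a · b ≡ 11·x^2 + 9·x + 5 (mod f(x))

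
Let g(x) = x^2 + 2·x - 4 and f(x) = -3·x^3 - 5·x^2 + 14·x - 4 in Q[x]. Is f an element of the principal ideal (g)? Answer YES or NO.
In Q[x] the ideal (g) consists of all multiples of g, so f ∈ (g) iff g | f, i.e. iff the remainder of f on division by g is 0. Divide f by g (g is monic, so eliminate the leading term of the running remainder at each step):
  leading term -3·x^3: subtract (-3·x)·g(x) = -3·x^3 - 6·x^2 + 12·x, leaving x^2 + 2·x - 4
  leading term x^2: subtract (1)·g(x) = x^2 + 2·x - 4, leaving 0
The remainder is 0, so f(x) = g(x) · h(x) with h(x) = 1 - 3·x. Hence g | f, i.e. f ∈ (g).

Final answer: YES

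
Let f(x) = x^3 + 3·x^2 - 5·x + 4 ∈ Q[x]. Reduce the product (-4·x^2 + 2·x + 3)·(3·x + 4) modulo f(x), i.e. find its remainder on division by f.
a · b ≡ 26·x^2 - 43·x + 60 (mod f(x))

First multiply in Q[x] without reducing: a · b = -12·x^3 - 10·x^2 + 17·x + 12. Now divide by f(x) = x^3 + 3·x^2 - 5·x + 4, eliminating the leading term at each step:
  leading term -12·x^3: subtract (-12)·f(x) = -12·x^3 - 36·x^2 + 60·x - 48, leaving 26·x^2 - 43·x + 60
The degree is now < 3, so this is the remainder. Hence a · b ≡ 26·x^2 - 43·x + 60 in Q[x]/(f).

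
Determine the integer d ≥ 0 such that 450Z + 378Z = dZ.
(450, 378) = (18); d = 18

In the PID Z, (a, b) is generated by gcd(a, b). Compute gcd(450, 378) with the extended Euclidean algorithm, tracking rows (r, s, t) with s·450 + t·378 = r:
  row A: (450, 1, 0)   [1·450 + 0·378 = 450]
  row B: (378, 0, 1)   [0·450 + 1·378 = 378]
  450 = 1·378 + 72   → row C = row A − 1·row B = (72, 1, −1)   [check: 1·450 − 1·378 = 72]
  378 = 5·72 + 18   → row D = row B − 5·row C = (18, −5, 6)   [check: −5·450 + 6·378 = 18]
  72 = 4·18 + 0   → remainder 0, stop. gcd = 18 (last nonzero row D).
So gcd(450, 378) = 18, with Bézout identity −5·450 + 6·378 = 18. Containment (⊇): the Bézout identity exhibits 18 as an element of (450, 378), giving (18) ⊆ (450, 378). Containment (⊆): since 18 | 450 and 18 | 378 (450 = 18·25, 378 = 18·21), every Z-linear combination of 450 and 378 is divisible by 18, so (450, 378) ⊆ (18). Therefore (450, 378) = (18), d = 18.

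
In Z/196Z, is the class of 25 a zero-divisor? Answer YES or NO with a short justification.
gcd(25, 196) = 1, so 25 is a unit in Z/196Z (it has a multiplicative inverse). A unit cannot be a zero-divisor: if 25·b ≡ 0 then multiplying both sides by 25^(−1) gives b ≡ 0. So 25 is not a zero-divisor.

Final answer: NO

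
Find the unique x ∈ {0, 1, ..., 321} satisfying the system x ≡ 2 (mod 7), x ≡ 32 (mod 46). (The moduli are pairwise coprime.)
The moduli 7, 46 are pairwise coprime, so by the CRT there is a unique solution mod 7·46 = 322.
Solve by successive substitution. Start with x ≡ 2 (mod 7).
  Combine with x ≡ 32 (mod 46): write x = 2 + 7·t and require 2 + 7·t ≡ 32 (mod 46), i.e. 7·t ≡ 32 − 2 ≡ 30 (mod 46). Since 7^(−1) ≡ 33 (mod 46), t ≡ 33·30 ≡ 24 (mod 46). So x ≡ 2 + 7·24 = 170 (mod 322).
Unique solution in [0, 322): x = 170.

Final answer: x ≡ 170 (mod 322); the representative in [0, 322) is 170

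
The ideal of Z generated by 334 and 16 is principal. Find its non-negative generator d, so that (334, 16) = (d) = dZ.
(334, 16) = (2); d = 2

In the PID Z, (a, b) is generated by gcd(a, b). Compute gcd(334, 16) with the extended Euclidean algorithm, tracking rows (r, s, t) with s·334 + t·16 = r:
  row A: (334, 1, 0)   [1·334 + 0·16 = 334]
  row B: (16, 0, 1)   [0·334 + 1·16 = 16]
  334 = 20·16 + 14   → row C = row A − 20·row B = (14, 1, −20)   [check: 1·334 − 20·16 = 14]
  16 = 1·14 + 2   → row D = row B − 1·row C = (2, −1, 21)   [check: −1·334 + 21·16 = 2]
  14 = 7·2 + 0   → remainder 0, stop. gcd = 2 (last nonzero row D).
So gcd(334, 16) = 2, with Bézout identity −1·334 + 21·16 = 2. Containment (⊇): the Bézout identity exhibits 2 as an element of (334, 16), giving (2) ⊆ (334, 16). Containment (⊆): since 2 | 334 and 2 | 16 (334 = 2·167, 16 = 2·8), every Z-linear combination of 334 and 16 is divisible by 2, so (334, 16) ⊆ (2). Therefore (334, 16) = (2), d = 2.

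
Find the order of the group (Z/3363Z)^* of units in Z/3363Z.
|(Z/3363Z)^*| = 2088

(Z/3363Z)^* consists of the classes a with gcd(a, 3363) = 1, so its order is φ(3363). φ is multiplicative, with φ(p^e) = p^e − p^(e−1). Factorise 3363 = 3 · 19 · 59. Then
  φ(3363) = (3 − 1) · (19 − 1) · (59 − 1) = 2 · 18 · 58 = 2088.
Thus |(Z/3363Z)^*| = 2088.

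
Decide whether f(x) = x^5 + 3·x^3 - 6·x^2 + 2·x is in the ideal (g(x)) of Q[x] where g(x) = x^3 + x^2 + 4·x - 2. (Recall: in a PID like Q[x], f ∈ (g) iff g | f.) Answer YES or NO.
YES

In Q[x] the ideal (g) consists of all multiples of g, so f ∈ (g) iff g | f, i.e. iff the remainder of f on division by g is 0. Divide f by g (g is monic, so eliminate the leading term of the running remainder at each step):
  leading term x^5: subtract (x^2)·g(x) = x^5 + x^4 + 4·x^3 - 2·x^2, leaving -x^4 - x^3 - 4·x^2 + 2·x
  leading term -x^4: subtract (-x)·g(x) = -x^4 - x^3 - 4·x^2 + 2·x, leaving 0
The remainder is 0, so f(x) = g(x) · h(x) with h(x) = x^2 - x. Hence g | f, i.e. f ∈ (g).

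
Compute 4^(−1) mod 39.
4^(−1) ≡ 10 (mod 39)

Apply the extended Euclidean algorithm to (39, 4), tracking rows (r, s, t) with s·39 + t·4 = r. Each division r_prev = q·r_cur + r_new produces the new row as (previous row) − q·(current row):
  row A: (39, 1, 0)   [1·39 + 0·4 = 39]
  row B: (4, 0, 1)   [0·39 + 1·4 = 4]
  39 = 9·4 + 3   → row C = row A − 9·row B = (3, 1, −9)   [check: 1·39 − 9·4 = 3]
  4 = 1·3 + 1   → row D = row B − 1·row C = (1, −1, 10)   [check: −1·39 + 10·4 = 1]
  3 = 3·1 + 0   → remainder 0, stop. gcd = 1 (last nonzero row D).
The gcd is 1, so 4 is invertible mod 39. The last nonzero row gives −1·39 + 10·4 = 1, so t = 10. So 4^(−1) ≡ 10 (mod 39). Verify: 4 · 10 = 40 ≡ 1 (mod 39). ✓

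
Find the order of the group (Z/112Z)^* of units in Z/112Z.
|(Z/112Z)^*| = 48

(Z/112Z)^* consists of the classes a with gcd(a, 112) = 1, so its order is φ(112). φ is multiplicative, with φ(p^e) = p^e − p^(e−1). Factorise 112 = 2^4 · 7. Then
  φ(112) = (2^4 − 2^3) · (7 − 1) = 8 · 6 = 48.
Thus |(Z/112Z)^*| = 48.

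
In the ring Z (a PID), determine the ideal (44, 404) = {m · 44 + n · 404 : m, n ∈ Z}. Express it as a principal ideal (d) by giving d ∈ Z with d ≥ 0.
In the PID Z, (a, b) is generated by gcd(a, b). Compute gcd(404, 44) with the extended Euclidean algorithm, tracking rows (r, s, t) with s·404 + t·44 = r:
  row A: (404, 1, 0)   [1·404 + 0·44 = 404]
  row B: (44, 0, 1)   [0·404 + 1·44 = 44]
  404 = 9·44 + 8   → row C = row A − 9·row B = (8, 1, −9)   [check: 1·404 − 9·44 = 8]
  44 = 5·8 + 4   → row D = row B − 5·row C = (4, −5, 46)   [check: −5·404 + 46·44 = 4]
  8 = 2·4 + 0   → remainder 0, stop. gcd = 4 (last nonzero row D).
So gcd(44, 404) = 4, with Bézout identity −5·404 + 46·44 = 4. Containment (⊇): the Bézout identity exhibits 4 as an element of (44, 404), giving (4) ⊆ (44, 404). Containment (⊆): since 4 | 44 and 4 | 404 (44 = 4·11, 404 = 4·101), every Z-linear combination of 44 and 404 is divisible by 4, so (44, 404) ⊆ (4). Therefore (44, 404) = (4), d = 4.

Final answer: (44, 404) = (4); d = 4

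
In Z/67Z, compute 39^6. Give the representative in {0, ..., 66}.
Use repeated squaring. Binary(6) = 110. Walk through the bits of the exponent 6 left-to-right: at each bit after the leading one, square the running value, then multiply by 39 if the bit is 1 (always reducing mod 67):
  bit 1 = 1 (leading): start with 39.
  bit 2 = 1: square 39^2 = 1521 ≡ 47; bit is 1, so multiply 47·39 = 1833 ≡ 24 (mod 67).
  bit 3 = 0: square 24^2 = 576 ≡ 40 (mod 67).
Final value: 39^6 ≡ 40 (mod 67).

Final answer: 40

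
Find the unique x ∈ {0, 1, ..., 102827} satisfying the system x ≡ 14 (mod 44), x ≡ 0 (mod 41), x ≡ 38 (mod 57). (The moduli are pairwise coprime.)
The moduli 44, 41, 57 are pairwise coprime, so by the CRT there is a unique solution mod 44·41·57 = 102828.
Solve by successive substitution. Start with x ≡ 14 (mod 44).
  Combine with x ≡ 0 (mod 41): write x = 14 + 44·t and require 14 + 44·t ≡ 0 (mod 41), i.e. 44·t ≡ 0 − 14 ≡ 27 (mod 41). Since 44^(−1) ≡ 14 (mod 41) (44 ≡ 3 (mod 41)), t ≡ 14·27 ≡ 9 (mod 41). So x ≡ 14 + 44·9 = 410 (mod 1804).
  Combine with x ≡ 38 (mod 57): write x = 410 + 1804·t and require 410 + 1804·t ≡ 38 (mod 57), i.e. 1804·t ≡ 38 − 410 ≡ 27 (mod 57). Since 1804^(−1) ≡ 37 (mod 57) (1804 ≡ 37 (mod 57)), t ≡ 37·27 ≡ 30 (mod 57). So x ≡ 410 + 1804·30 = 54530 (mod 102828).
Unique solution in [0, 102828): x = 54530.

Final answer: x ≡ 54530 (mod 102828); the representative in [0, 102828) is 54530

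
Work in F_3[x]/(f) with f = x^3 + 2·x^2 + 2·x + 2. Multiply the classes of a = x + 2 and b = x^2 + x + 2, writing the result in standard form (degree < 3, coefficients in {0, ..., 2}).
Multiply as integer polynomials: a · b = x^3 + 3·x^2 + 4·x + 4. Reducing coefficients mod 3: a · b ≡ x^3 + x + 1. Now divide by f(x) = x^3 + 2·x^2 + 2·x + 2 in F_3[x], eliminating the leading term at each step:
  leading term x^3: subtract (1)·f(x) = x^3 + 2·x^2 + 2·x + 2, leaving x^2 + 2·x + 2 (coefficients mod 3)
The degree is now < 3, so this is the remainder. Hence a · b ≡ x^2 + 2·x + 2 in F_3[x]/(f).

Final answer: a · b ≡ x^2 + 2·x + 2 (mod f(x))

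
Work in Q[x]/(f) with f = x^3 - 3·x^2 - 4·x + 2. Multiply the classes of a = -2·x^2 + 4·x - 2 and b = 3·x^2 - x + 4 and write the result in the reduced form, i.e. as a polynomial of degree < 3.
First multiply in Q[x] without reducing: a · b = -6·x^4 + 14·x^3 - 18·x^2 + 18·x - 8. Now divide by f(x) = x^3 - 3·x^2 - 4·x + 2, eliminating the leading term at each step:
  leading term -6·x^4: subtract (-6·x)·f(x) = -6·x^4 + 18·x^3 + 24·x^2 - 12·x, leaving -4·x^3 - 42·x^2 + 30·x - 8
  leading term -4·x^3: subtract (-4)·f(x) = -4·x^3 + 12·x^2 + 16·x - 8, leaving -54·x^2 + 14·x
The degree is now < 3, so this is the remainder. Hence a · b ≡ -54·x^2 + 14·x in Q[x]/(f).

Final answer: a · b ≡ -54·x^2 + 14·x (mod f(x))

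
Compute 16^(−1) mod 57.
16^(−1) ≡ 25 (mod 57)

Apply the extended Euclidean algorithm to (57, 16), tracking rows (r, s, t) with s·57 + t·16 = r. Each division r_prev = q·r_cur + r_new produces the new row as (previous row) − q·(current row):
  row A: (57, 1, 0)   [1·57 + 0·16 = 57]
  row B: (16, 0, 1)   [0·57 + 1·16 = 16]
  57 = 3·16 + 9   → row C = row A − 3·row B = (9, 1, −3)   [check: 1·57 − 3·16 = 9]
  16 = 1·9 + 7   → row D = row B − 1·row C = (7, −1, 4)   [check: −1·57 + 4·16 = 7]
  9 = 1·7 + 2   → row E = row C − 1·row D = (2, 2, −7)   [check: 2·57 − 7·16 = 2]
  7 = 3·2 + 1   → row F = row D − 3·row E = (1, −7, 25)   [check: −7·57 + 25·16 = 1]
  2 = 2·1 + 0   → remainder 0, stop. gcd = 1 (last nonzero row F).
The gcd is 1, so 16 is invertible mod 57. The last nonzero row gives −7·57 + 25·16 = 1, so t = 25. So 16^(−1) ≡ 25 (mod 57). Verify: 16 · 25 = 400 ≡ 1 (mod 57). ✓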